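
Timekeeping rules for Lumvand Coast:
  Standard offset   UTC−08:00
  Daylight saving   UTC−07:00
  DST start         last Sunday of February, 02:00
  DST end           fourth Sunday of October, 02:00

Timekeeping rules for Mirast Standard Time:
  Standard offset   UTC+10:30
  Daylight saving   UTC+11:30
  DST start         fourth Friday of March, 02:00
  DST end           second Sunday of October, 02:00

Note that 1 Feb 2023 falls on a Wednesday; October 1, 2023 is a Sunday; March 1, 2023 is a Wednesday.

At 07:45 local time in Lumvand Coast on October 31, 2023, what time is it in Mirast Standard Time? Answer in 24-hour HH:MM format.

1 February 2023 is a Wednesday, so Sundays fall on 5, 12, 19, 26; the last is February 26.
1 October 2023 is a Sunday, so the first Sunday is October 1 and the fourth is October 22.
Daylight saving runs 26 February – 22 October; October 31, 2023 is outside that window, so Lumvand Coast is on standard time at UTC−08:00.
07:45 Lumvand Coast + 8h = 15:45 UTC.
1 March 2023 is a Wednesday, so the first Friday is March 3 and the fourth is March 24.
1 October 2023 is a Sunday, so the first Sunday is October 1 and the second is October 8.
At the standard offset (UTC+10:30), 15:45 UTC + 10h30m = 02:15 Mirast Standard Time standard time (rolling into the next day, 1 November 2023).
The standard-time date in Mirast Standard Time, November 1, 2023, is outside the daylight-saving period (24 March – 8 October), so Mirast Standard Time is on standard time, UTC+10:30.
15:45 UTC + 10h30m = 02:15 Mirast Standard Time (rolling into the next day, 1 November 2023).

02:15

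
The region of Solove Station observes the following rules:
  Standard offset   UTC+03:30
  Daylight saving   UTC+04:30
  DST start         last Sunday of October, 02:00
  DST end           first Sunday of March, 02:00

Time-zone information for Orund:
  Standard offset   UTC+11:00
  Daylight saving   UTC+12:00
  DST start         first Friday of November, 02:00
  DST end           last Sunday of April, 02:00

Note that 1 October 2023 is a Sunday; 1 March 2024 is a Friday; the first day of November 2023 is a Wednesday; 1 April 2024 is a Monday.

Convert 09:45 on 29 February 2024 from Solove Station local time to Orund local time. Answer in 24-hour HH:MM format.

1 October 2023 is a Sunday, so Sundays fall on 1, 8, 15, 22, 29; the last is October 29.
1 March 2024 is a Friday, so the first Sunday is March 3.
29 February 2024 lies within the daylight-saving period (29 October 2023 – 3 March 2024), so Solove Station is on daylight time, UTC+04:30.
09:45 Solove Station − 4h30m = 05:15 UTC.
1 November 2023 is a Wednesday, so the first Friday is November 3.
1 April 2024 is a Monday, so Sundays fall on 7, 14, 21, 28; the last is April 28.
At the standard offset (UTC+11:00), 05:15 UTC + 11h = 16:15 Orund standard time.
The standard-time date in Orund, 29 February 2024, lies within the daylight-saving period (3 November 2023 – 28 April 2024), so Orund is on daylight time, UTC+12:00.
05:15 UTC + 12h = 17:15 Orund.

17:15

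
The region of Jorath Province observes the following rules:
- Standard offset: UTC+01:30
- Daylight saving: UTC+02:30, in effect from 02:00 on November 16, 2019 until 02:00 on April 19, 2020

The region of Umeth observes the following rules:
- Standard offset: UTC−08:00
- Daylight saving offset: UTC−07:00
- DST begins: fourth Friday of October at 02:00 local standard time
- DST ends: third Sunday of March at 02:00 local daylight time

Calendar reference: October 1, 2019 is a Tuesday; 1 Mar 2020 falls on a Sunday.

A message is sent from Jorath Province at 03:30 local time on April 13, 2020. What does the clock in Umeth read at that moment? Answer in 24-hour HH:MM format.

Daylight saving runs 16 November 2019 – 19 April 2020; April 13, 2020 is inside that window, so Jorath Province is at UTC+02:30.
03:30 Jorath Province − 2h30m = 01:00 UTC.
1 October 2019 is a Tuesday, so the first Friday is October 4 and the fourth is October 25.
1 March 2020 is a Sunday, so the first Sunday is March 1 and the third is March 15.
At the standard offset (UTC−08:00), 01:00 UTC − 8h = 17:00 Umeth standard time (rolling into the previous day, 12 April 2020).
Daylight saving runs 25 October 2019 – 15 March 2020; the standard-time date in Umeth, April 12, 2020, is outside that window, so Umeth is on standard time at UTC−08:00.
01:00 UTC − 8h = 17:00 Umeth (rolling into the previous day, 12 April 2020).

17:00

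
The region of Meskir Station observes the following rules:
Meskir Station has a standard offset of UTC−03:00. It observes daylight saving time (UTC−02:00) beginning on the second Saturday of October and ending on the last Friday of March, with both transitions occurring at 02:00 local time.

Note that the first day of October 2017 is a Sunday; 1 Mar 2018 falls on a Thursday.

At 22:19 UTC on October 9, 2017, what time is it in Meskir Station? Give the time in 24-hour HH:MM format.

19:19

1 October 2017 is a Sunday, so the first Saturday is October 7 and the second is October 14.
1 March 2018 is a Thursday, so Fridays fall on 2, 9, 16, 23, 30; the last is March 30.
At the standard offset (UTC−03:00), 22:19 UTC − 3h = 19:19 Meskir Station standard time.
Daylight saving runs 14 October 2017 – 30 March 2018; the standard-time date in Meskir Station, October 9, 2017, is outside that window, so Meskir Station is on standard time at UTC−03:00.
22:19 UTC − 3h = 19:19 local.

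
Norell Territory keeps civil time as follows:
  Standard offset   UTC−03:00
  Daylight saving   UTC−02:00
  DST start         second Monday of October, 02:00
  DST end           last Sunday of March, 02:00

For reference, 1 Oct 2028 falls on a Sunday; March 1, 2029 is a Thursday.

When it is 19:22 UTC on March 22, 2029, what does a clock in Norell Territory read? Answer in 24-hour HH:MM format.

17:22

1 October 2028 is a Sunday, so the first Monday is October 2 and the second is October 9.
1 March 2029 is a Thursday, so Sundays fall on 4, 11, 18, 25; the last is March 25.
At the standard offset (UTC−03:00), 19:22 UTC − 3h = 16:22 Norell Territory standard time.
The standard-time date in Norell Territory, March 22, 2029, falls between 9 October 2028 and 25 March 2029, so daylight saving is in effect and Norell Territory is at UTC−02:00.
19:22 UTC − 2h = 17:22 local.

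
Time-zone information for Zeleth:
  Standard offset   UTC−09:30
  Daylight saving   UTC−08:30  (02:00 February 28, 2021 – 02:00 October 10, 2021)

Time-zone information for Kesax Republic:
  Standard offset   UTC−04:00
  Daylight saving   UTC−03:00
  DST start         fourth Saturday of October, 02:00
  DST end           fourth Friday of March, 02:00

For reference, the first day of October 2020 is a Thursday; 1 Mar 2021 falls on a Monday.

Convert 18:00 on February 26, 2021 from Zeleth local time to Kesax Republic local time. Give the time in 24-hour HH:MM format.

00:30

February 26, 2021 is outside the daylight-saving period (28 February – 10 October), so Zeleth is on standard time, UTC−09:30.
18:00 Zeleth + 9h30m = 03:30 UTC (rolling into the next day, 27 February 2021).
1 October 2020 is a Thursday, so the first Saturday is October 3 and the fourth is October 24.
1 March 2021 is a Monday, so the first Friday is March 5 and the fourth is March 26.
At the standard offset (UTC−04:00), 03:30 UTC − 4h = 23:30 Kesax Republic standard time (rolling into the previous day, 26 February 2021).
The standard-time date in Kesax Republic, February 26, 2021, lies within the daylight-saving period (24 October 2020 – 26 March 2021), so Kesax Republic is on daylight time, UTC−03:00.
03:30 UTC − 3h = 00:30 Kesax Republic.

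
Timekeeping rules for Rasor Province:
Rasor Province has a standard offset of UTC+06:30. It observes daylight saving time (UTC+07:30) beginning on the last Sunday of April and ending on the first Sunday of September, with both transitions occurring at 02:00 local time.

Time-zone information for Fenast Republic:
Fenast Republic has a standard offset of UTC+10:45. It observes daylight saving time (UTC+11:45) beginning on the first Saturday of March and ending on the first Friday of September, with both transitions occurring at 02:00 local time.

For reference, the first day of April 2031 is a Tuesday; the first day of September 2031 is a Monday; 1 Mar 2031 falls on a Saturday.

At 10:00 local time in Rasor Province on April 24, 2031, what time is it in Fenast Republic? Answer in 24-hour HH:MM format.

15:15

1 April 2031 is a Tuesday, so Sundays fall on 6, 13, 20, 27; the last is April 27.
1 September 2031 is a Monday, so the first Sunday is September 7.
April 24, 2031 is outside the daylight-saving period (27 April – 7 September), so Rasor Province is on standard time, UTC+06:30.
10:00 Rasor Province − 6h30m = 03:30 UTC.
1 March 2031 is a Saturday, so the first Saturday is March 1.
1 September 2031 is a Monday, so the first Friday is September 5.
At the standard offset (UTC+10:45), 03:30 UTC + 10h45m = 14:15 Fenast Republic standard time.
The standard-time date in Fenast Republic, April 24, 2031, falls between 1 March and 5 September, so daylight saving is in effect and Fenast Republic is at UTC+11:45.
03:30 UTC + 11h45m = 15:15 Fenast Republic.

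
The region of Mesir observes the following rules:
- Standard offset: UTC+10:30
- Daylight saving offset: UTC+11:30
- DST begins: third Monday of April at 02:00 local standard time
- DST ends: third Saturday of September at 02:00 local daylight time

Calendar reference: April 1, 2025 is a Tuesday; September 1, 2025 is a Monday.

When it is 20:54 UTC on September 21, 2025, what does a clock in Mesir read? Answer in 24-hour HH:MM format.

07:24

1 April 2025 is a Tuesday, so the first Monday is April 7 and the third is April 21.
1 September 2025 is a Monday, so the first Saturday is September 6 and the third is September 20.
At the standard offset (UTC+10:30), 20:54 UTC + 10h30m = 07:24 Mesir standard time (rolling into the next day, 22 September 2025).
The standard-time date in Mesir, September 22, 2025, is outside the daylight-saving period (21 April – 20 September), so Mesir is on standard time, UTC+10:30.
20:54 UTC + 10h30m = 07:24 local (rolling into the next day, 22 September 2025).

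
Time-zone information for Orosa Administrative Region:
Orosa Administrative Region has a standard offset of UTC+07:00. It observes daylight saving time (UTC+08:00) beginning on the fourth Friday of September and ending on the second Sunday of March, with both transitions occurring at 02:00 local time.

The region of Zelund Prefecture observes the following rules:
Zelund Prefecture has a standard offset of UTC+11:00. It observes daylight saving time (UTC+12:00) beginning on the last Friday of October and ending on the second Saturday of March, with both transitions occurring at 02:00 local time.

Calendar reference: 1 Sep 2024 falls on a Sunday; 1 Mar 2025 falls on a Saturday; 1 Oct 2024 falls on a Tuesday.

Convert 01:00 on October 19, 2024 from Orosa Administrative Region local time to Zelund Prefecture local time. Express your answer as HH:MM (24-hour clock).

04:00

1 September 2024 is a Sunday, so the first Friday is September 6 and the fourth is September 27.
1 March 2025 is a Saturday, so the first Sunday is March 2 and the second is March 9.
October 19, 2024 lies within the daylight-saving period (27 September 2024 – 9 March 2025), so Orosa Administrative Region is on daylight time, UTC+08:00.
01:00 Orosa Administrative Region − 8h = 17:00 UTC (rolling into the previous day, 18 October 2024).
1 October 2024 is a Tuesday, so Fridays fall on 4, 11, 18, 25; the last is October 25.
1 March 2025 is a Saturday, so the first Saturday is March 1 and the second is March 8.
At the standard offset (UTC+11:00), 17:00 UTC + 11h = 04:00 Zelund Prefecture standard time (rolling into the next day, 19 October 2024).
Daylight saving runs 25 October 2024 – 8 March 2025; the standard-time date in Zelund Prefecture, October 19, 2024, is outside that window, so Zelund Prefecture is on standard time at UTC+11:00.
17:00 UTC + 11h = 04:00 Zelund Prefecture (rolling into the next day, 19 October 2024).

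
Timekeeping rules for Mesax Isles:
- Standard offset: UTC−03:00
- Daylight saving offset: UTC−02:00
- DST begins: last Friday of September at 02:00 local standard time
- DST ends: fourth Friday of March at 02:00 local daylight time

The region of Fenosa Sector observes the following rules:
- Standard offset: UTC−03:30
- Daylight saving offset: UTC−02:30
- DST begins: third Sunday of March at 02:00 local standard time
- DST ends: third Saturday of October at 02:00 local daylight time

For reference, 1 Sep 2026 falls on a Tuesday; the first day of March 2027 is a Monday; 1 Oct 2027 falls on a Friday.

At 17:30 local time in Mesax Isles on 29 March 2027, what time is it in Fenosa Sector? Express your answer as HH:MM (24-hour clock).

18:00

1 September 2026 is a Tuesday, so Fridays fall on 4, 11, 18, 25; the last is September 25.
1 March 2027 is a Monday, so the first Friday is March 5 and the fourth is March 26.
29 March 2027 does not fall between 25 September 2026 and 26 March 2027, so daylight saving is not in effect and Mesax Isles is at UTC−03:00.
17:30 Mesax Isles + 3h = 20:30 UTC.
1 March 2027 is a Monday, so the first Sunday is March 7 and the third is March 21.
1 October 2027 is a Friday, so the first Saturday is October 2 and the third is October 16.
At the standard offset (UTC−03:30), 20:30 UTC − 3h30m = 17:00 Fenosa Sector standard time.
The standard-time date in Fenosa Sector, 29 March 2027, falls between 21 March and 16 October, so daylight saving is in effect and Fenosa Sector is at UTC−02:30.
20:30 UTC − 2h30m = 18:00 Fenosa Sector.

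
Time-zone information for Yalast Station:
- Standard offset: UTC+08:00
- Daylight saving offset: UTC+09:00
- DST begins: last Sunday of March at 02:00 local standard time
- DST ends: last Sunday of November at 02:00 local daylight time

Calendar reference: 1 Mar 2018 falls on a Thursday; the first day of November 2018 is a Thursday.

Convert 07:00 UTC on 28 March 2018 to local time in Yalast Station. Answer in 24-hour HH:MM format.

1 March 2018 is a Thursday, so Sundays fall on 4, 11, 18, 25; the last is March 25.
1 November 2018 is a Thursday, so Sundays fall on 4, 11, 18, 25; the last is November 25.
At the standard offset (UTC+08:00), 07:00 UTC + 8h = 15:00 Yalast Station standard time.
The standard-time date in Yalast Station, 28 March 2018, lies within the daylight-saving period (25 March – 25 November), so Yalast Station is on daylight time, UTC+09:00.
07:00 UTC + 9h = 16:00 local.

16:00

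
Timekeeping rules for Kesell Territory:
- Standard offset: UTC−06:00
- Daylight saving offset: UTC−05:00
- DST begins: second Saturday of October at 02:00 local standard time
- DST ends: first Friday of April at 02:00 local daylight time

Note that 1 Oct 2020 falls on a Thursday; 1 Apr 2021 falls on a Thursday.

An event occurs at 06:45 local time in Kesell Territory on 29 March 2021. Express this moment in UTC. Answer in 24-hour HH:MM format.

11:45

1 October 2020 is a Thursday, so the first Saturday is October 3 and the second is October 10.
1 April 2021 is a Thursday, so the first Friday is April 2.
29 March 2021 falls between 10 October 2020 and 2 April 2021, so daylight saving is in effect and Kesell Territory is at UTC−05:00.
06:45 local + 5h = 11:45 UTC.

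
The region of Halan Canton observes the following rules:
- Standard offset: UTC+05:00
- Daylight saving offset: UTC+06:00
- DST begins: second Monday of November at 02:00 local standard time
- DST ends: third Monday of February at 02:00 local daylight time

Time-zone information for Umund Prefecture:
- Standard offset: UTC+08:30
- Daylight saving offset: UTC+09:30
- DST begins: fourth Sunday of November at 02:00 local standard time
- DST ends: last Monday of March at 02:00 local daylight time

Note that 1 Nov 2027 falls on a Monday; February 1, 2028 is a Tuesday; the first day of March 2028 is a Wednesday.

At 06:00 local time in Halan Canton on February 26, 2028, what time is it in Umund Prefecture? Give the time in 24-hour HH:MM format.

1 November 2027 is a Monday, so the first Monday is November 1 and the second is November 8.
1 February 2028 is a Tuesday, so the first Monday is February 7 and the third is February 21.
February 26, 2028 is outside the daylight-saving period (8 November 2027 – 21 February 2028), so Halan Canton is on standard time, UTC+05:00.
06:00 Halan Canton − 5h = 01:00 UTC.
1 November 2027 is a Monday, so the first Sunday is November 7 and the fourth is November 28.
1 March 2028 is a Wednesday, so Mondays fall on 6, 13, 20, 27; the last is March 27.
At the standard offset (UTC+08:30), 01:00 UTC + 8h30m = 09:30 Umund Prefecture standard time.
The standard-time date in Umund Prefecture, February 26, 2028, falls between 28 November 2027 and 27 March 2028, so daylight saving is in effect and Umund Prefecture is at UTC+09:30.
01:00 UTC + 9h30m = 10:30 Umund Prefecture.

10:30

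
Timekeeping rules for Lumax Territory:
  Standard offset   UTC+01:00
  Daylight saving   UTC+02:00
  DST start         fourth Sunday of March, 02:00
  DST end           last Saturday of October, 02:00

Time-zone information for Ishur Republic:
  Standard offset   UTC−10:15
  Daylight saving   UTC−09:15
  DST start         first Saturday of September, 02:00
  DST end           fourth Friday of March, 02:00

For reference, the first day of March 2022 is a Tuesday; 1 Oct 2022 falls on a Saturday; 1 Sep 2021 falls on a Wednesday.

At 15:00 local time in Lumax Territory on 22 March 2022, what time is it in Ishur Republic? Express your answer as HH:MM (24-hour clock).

04:45

1 March 2022 is a Tuesday, so the first Sunday is March 6 and the fourth is March 27.
1 October 2022 is a Saturday, so Saturdays fall on 1, 8, 15, 22, 29; the last is October 29.
22 March 2022 does not fall between 27 March and 29 October, so daylight saving is not in effect and Lumax Territory is at UTC+01:00.
15:00 Lumax Territory − 1h = 14:00 UTC.
1 September 2021 is a Wednesday, so the first Saturday is September 4.
1 March 2022 is a Tuesday, so the first Friday is March 4 and the fourth is March 25.
At the standard offset (UTC−10:15), 14:00 UTC − 10h15m = 03:45 Ishur Republic standard time.
The standard-time date in Ishur Republic, 22 March 2022, falls between 4 September 2021 and 25 March 2022, so daylight saving is in effect and Ishur Republic is at UTC−09:15.
14:00 UTC − 9h15m = 04:45 Ishur Republic.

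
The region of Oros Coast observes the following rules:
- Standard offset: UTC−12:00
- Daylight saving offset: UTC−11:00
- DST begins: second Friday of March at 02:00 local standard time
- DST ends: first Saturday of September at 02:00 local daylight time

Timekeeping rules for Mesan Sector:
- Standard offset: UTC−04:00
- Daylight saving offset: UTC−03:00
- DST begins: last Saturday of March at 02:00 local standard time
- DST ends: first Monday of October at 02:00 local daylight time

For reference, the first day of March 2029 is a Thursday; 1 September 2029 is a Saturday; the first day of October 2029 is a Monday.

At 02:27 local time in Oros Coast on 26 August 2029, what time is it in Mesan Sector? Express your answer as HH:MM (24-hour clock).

10:27

1 March 2029 is a Thursday, so the first Friday is March 2 and the second is March 9.
1 September 2029 is a Saturday, so the first Saturday is September 1.
Daylight saving runs 9 March – 1 September; 26 August 2029 is inside that window, so Oros Coast is at UTC−11:00.
02:27 Oros Coast + 11h = 13:27 UTC.
1 March 2029 is a Thursday, so Saturdays fall on 3, 10, 17, 24, 31; the last is March 31.
1 October 2029 is a Monday, so the first Monday is October 1.
At the standard offset (UTC−04:00), 13:27 UTC − 4h = 09:27 Mesan Sector standard time.
The standard-time date in Mesan Sector, 26 August 2029, falls between 31 March and 1 October, so daylight saving is in effect and Mesan Sector is at UTC−03:00.
13:27 UTC − 3h = 10:27 Mesan Sector.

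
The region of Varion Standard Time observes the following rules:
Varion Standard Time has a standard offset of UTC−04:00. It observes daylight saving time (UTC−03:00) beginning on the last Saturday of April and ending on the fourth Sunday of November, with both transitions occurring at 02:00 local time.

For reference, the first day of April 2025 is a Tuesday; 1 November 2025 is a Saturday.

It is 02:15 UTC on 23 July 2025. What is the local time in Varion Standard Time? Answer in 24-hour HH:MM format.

1 April 2025 is a Tuesday, so Saturdays fall on 5, 12, 19, 26; the last is April 26.
1 November 2025 is a Saturday, so the first Sunday is November 2 and the fourth is November 23.
At the standard offset (UTC−04:00), 02:15 UTC − 4h = 22:15 Varion Standard Time standard time (rolling into the previous day, 22 July 2025).
The standard-time date in Varion Standard Time, 22 July 2025, lies within the daylight-saving period (26 April – 23 November), so Varion Standard Time is on daylight time, UTC−03:00.
02:15 UTC − 3h = 23:15 local (rolling into the previous day, 22 July 2025).

23:15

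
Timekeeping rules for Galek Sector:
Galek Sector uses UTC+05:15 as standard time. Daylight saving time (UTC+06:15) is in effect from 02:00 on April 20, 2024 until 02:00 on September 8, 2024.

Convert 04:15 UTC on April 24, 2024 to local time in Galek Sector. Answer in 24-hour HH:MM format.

10:30

At the standard offset (UTC+05:15), 04:15 UTC + 5h15m = 09:30 Galek Sector standard time.
Daylight saving runs 20 April – 8 September; the standard-time date in Galek Sector, April 24, 2024, is inside that window, so Galek Sector is at UTC+06:15.
04:15 UTC + 6h15m = 10:30 local.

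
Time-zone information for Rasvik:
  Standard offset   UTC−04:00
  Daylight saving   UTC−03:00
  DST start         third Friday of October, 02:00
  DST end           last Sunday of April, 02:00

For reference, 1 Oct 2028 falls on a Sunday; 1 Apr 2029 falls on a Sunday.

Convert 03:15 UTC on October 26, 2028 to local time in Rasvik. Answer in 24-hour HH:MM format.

00:15

1 October 2028 is a Sunday, so the first Friday is October 6 and the third is October 20.
1 April 2029 is a Sunday, so Sundays fall on 1, 8, 15, 22, 29; the last is April 29.
At the standard offset (UTC−04:00), 03:15 UTC − 4h = 23:15 Rasvik standard time (rolling into the previous day, 25 October 2028).
Daylight saving runs 20 October 2028 – 29 April 2029; the standard-time date in Rasvik, October 25, 2028, is inside that window, so Rasvik is at UTC−03:00.
03:15 UTC − 3h = 00:15 local.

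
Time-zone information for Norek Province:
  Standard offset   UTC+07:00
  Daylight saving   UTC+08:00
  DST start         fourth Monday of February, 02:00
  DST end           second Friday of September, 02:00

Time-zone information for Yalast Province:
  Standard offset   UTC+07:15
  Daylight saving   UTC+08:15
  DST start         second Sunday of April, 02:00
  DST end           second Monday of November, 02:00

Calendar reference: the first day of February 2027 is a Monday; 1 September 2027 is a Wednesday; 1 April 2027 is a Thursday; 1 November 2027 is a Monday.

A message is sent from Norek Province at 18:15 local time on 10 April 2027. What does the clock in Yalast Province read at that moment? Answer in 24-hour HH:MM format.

17:30

1 February 2027 is a Monday, so the first Monday is February 1 and the fourth is February 22.
1 September 2027 is a Wednesday, so the first Friday is September 3 and the second is September 10.
10 April 2027 lies within the daylight-saving period (22 February – 10 September), so Norek Province is on daylight time, UTC+08:00.
18:15 Norek Province − 8h = 10:15 UTC.
1 April 2027 is a Thursday, so the first Sunday is April 4 and the second is April 11.
1 November 2027 is a Monday, so the first Monday is November 1 and the second is November 8.
At the standard offset (UTC+07:15), 10:15 UTC + 7h15m = 17:30 Yalast Province standard time.
The standard-time date in Yalast Province, 10 April 2027, does not fall between 11 April and 8 November, so daylight saving is not in effect and Yalast Province is at UTC+07:15.
10:15 UTC + 7h15m = 17:30 Yalast Province.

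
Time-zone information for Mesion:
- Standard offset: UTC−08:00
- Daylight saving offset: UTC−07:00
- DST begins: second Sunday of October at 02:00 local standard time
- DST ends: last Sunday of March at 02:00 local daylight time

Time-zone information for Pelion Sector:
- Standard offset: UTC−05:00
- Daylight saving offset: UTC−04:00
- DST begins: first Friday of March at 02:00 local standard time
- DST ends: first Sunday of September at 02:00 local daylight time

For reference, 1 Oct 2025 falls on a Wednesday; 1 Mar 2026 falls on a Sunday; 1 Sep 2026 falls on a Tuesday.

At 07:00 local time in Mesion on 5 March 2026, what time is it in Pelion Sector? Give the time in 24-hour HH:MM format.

09:00

1 October 2025 is a Wednesday, so the first Sunday is October 5 and the second is October 12.
1 March 2026 is a Sunday, so Sundays fall on 1, 8, 15, 22, 29; the last is March 29.
Daylight saving runs 12 October 2025 – 29 March 2026; 5 March 2026 is inside that window, so Mesion is at UTC−07:00.
07:00 Mesion + 7h = 14:00 UTC.
1 March 2026 is a Sunday, so the first Friday is March 6.
1 September 2026 is a Tuesday, so the first Sunday is September 6.
At the standard offset (UTC−05:00), 14:00 UTC − 5h = 09:00 Pelion Sector standard time.
The standard-time date in Pelion Sector, 5 March 2026, is outside the daylight-saving period (6 March – 6 September), so Pelion Sector is on standard time, UTC−05:00.
14:00 UTC − 5h = 09:00 Pelion Sector.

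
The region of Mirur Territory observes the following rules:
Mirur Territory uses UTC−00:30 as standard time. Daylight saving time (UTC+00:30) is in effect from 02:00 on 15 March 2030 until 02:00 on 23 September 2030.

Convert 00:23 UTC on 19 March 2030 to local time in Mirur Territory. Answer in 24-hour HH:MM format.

00:53

At the standard offset (UTC−00:30), 00:23 UTC − 0h30m = 23:53 Mirur Territory standard time (rolling into the previous day, 18 March 2030).
Daylight saving runs 15 March – 23 September; the standard-time date in Mirur Territory, 18 March 2030, is inside that window, so Mirur Territory is at UTC+00:30.
00:23 UTC + 0h30m = 00:53 local.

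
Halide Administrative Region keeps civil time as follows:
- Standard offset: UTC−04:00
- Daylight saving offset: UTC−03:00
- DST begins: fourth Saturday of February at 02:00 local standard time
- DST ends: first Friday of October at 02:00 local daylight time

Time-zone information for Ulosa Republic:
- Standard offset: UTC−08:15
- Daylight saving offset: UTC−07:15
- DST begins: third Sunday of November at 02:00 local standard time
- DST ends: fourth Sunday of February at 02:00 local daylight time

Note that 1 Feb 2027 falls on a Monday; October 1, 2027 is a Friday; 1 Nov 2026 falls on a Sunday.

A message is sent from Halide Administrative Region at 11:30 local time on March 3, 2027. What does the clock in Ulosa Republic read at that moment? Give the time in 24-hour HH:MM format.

1 February 2027 is a Monday, so the first Saturday is February 6 and the fourth is February 27.
1 October 2027 is a Friday, so the first Friday is October 1.
March 3, 2027 falls between 27 February and 1 October, so daylight saving is in effect and Halide Administrative Region is at UTC−03:00.
11:30 Halide Administrative Region + 3h = 14:30 UTC.
1 November 2026 is a Sunday, so the first Sunday is November 1 and the third is November 15.
1 February 2027 is a Monday, so the first Sunday is February 7 and the fourth is February 28.
At the standard offset (UTC−08:15), 14:30 UTC − 8h15m = 06:15 Ulosa Republic standard time.
Daylight saving runs 15 November 2026 – 28 February 2027; the standard-time date in Ulosa Republic, March 3, 2027, is outside that window, so Ulosa Republic is on standard time at UTC−08:15.
14:30 UTC − 8h15m = 06:15 Ulosa Republic.

06:15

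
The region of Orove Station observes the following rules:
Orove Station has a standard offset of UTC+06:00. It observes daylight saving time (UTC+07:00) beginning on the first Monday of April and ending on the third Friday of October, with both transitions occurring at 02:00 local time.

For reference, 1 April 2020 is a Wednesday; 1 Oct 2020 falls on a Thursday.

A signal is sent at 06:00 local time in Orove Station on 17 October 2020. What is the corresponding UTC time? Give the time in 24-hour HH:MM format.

1 April 2020 is a Wednesday, so the first Monday is April 6.
1 October 2020 is a Thursday, so the first Friday is October 2 and the third is October 16.
17 October 2020 is outside the daylight-saving period (6 April – 16 October), so Orove Station is on standard time, UTC+06:00.
06:00 local − 6h = 00:00 UTC.

00:00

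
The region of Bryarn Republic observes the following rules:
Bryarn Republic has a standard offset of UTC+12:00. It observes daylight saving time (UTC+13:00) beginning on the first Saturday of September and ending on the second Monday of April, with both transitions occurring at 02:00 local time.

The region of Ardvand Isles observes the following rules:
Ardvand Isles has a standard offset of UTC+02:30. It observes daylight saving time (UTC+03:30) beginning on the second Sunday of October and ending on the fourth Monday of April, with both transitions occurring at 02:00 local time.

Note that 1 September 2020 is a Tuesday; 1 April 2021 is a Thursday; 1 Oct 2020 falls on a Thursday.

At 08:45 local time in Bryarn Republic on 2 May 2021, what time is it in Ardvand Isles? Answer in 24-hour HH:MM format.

1 September 2020 is a Tuesday, so the first Saturday is September 5.
1 April 2021 is a Thursday, so the first Monday is April 5 and the second is April 12.
2 May 2021 is outside the daylight-saving period (5 September 2020 – 12 April 2021), so Bryarn Republic is on standard time, UTC+12:00.
08:45 Bryarn Republic − 12h = 20:45 UTC (rolling into the previous day, 1 May 2021).
1 October 2020 is a Thursday, so the first Sunday is October 4 and the second is October 11.
1 April 2021 is a Thursday, so the first Monday is April 5 and the fourth is April 26.
At the standard offset (UTC+02:30), 20:45 UTC + 2h30m = 23:15 Ardvand Isles standard time.
The standard-time date in Ardvand Isles, 1 May 2021, does not fall between 11 October 2020 and 26 April 2021, so daylight saving is not in effect and Ardvand Isles is at UTC+02:30.
20:45 UTC + 2h30m = 23:15 Ardvand Isles.

23:15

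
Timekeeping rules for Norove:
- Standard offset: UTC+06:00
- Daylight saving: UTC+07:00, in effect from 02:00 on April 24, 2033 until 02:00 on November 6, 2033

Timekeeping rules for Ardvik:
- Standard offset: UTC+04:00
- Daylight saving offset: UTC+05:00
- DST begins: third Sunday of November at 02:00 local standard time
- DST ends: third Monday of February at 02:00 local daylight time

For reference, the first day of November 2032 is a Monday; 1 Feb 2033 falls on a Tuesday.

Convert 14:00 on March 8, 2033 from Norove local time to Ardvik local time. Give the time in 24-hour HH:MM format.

12:00

March 8, 2033 is outside the daylight-saving period (24 April – 6 November), so Norove is on standard time, UTC+06:00.
14:00 Norove − 6h = 08:00 UTC.
1 November 2032 is a Monday, so the first Sunday is November 7 and the third is November 21.
1 February 2033 is a Tuesday, so the first Monday is February 7 and the third is February 21.
At the standard offset (UTC+04:00), 08:00 UTC + 4h = 12:00 Ardvik standard time.
The standard-time date in Ardvik, March 8, 2033, is outside the daylight-saving period (21 November 2032 – 21 February 2033), so Ardvik is on standard time, UTC+04:00.
08:00 UTC + 4h = 12:00 Ardvik.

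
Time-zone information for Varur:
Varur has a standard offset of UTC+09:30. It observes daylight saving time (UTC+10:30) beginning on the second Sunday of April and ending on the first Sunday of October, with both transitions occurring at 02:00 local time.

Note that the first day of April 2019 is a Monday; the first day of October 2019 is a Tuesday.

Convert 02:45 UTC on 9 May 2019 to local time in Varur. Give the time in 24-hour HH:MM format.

1 April 2019 is a Monday, so the first Sunday is April 7 and the second is April 14.
1 October 2019 is a Tuesday, so the first Sunday is October 6.
At the standard offset (UTC+09:30), 02:45 UTC + 9h30m = 12:15 Varur standard time.
The standard-time date in Varur, 9 May 2019, lies within the daylight-saving period (14 April – 6 October), so Varur is on daylight time, UTC+10:30.
02:45 UTC + 10h30m = 13:15 local.

13:15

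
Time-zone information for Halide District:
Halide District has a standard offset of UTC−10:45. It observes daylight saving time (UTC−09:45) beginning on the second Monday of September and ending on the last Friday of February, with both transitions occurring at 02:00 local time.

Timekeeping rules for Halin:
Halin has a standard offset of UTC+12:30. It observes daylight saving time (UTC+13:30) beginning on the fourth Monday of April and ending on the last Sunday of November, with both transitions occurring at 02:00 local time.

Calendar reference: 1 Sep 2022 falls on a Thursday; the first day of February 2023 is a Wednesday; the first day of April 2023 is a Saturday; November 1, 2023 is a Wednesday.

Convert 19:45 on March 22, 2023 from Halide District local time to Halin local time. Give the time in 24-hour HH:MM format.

19:00

1 September 2022 is a Thursday, so the first Monday is September 5 and the second is September 12.
1 February 2023 is a Wednesday, so Fridays fall on 3, 10, 17, 24; the last is February 24.
March 22, 2023 is outside the daylight-saving period (12 September 2022 – 24 February 2023), so Halide District is on standard time, UTC−10:45.
19:45 Halide District + 10h45m = 06:30 UTC (rolling into the next day, 23 March 2023).
1 April 2023 is a Saturday, so the first Monday is April 3 and the fourth is April 24.
1 November 2023 is a Wednesday, so Sundays fall on 5, 12, 19, 26; the last is November 26.
At the standard offset (UTC+12:30), 06:30 UTC + 12h30m = 19:00 Halin standard time.
The standard-time date in Halin, March 23, 2023, does not fall between 24 April and 26 November, so daylight saving is not in effect and Halin is at UTC+12:30.
06:30 UTC + 12h30m = 19:00 Halin.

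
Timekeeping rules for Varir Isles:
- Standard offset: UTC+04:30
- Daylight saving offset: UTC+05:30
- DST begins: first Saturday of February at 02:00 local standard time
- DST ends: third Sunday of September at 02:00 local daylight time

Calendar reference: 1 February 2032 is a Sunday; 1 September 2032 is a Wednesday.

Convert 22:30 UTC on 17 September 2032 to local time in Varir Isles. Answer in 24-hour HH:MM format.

1 February 2032 is a Sunday, so the first Saturday is February 7.
1 September 2032 is a Wednesday, so the first Sunday is September 5 and the third is September 19.
At the standard offset (UTC+04:30), 22:30 UTC + 4h30m = 03:00 Varir Isles standard time (rolling into the next day, 18 September 2032).
The standard-time date in Varir Isles, 18 September 2032, falls between 7 February and 19 September, so daylight saving is in effect and Varir Isles is at UTC+05:30.
22:30 UTC + 5h30m = 04:00 local (rolling into the next day, 18 September 2032).

04:00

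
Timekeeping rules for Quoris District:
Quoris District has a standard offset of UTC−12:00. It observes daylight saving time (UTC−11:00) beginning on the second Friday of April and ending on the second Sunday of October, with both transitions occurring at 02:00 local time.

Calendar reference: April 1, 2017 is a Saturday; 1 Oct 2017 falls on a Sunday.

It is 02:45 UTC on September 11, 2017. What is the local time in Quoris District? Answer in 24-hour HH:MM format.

1 April 2017 is a Saturday, so the first Friday is April 7 and the second is April 14.
1 October 2017 is a Sunday, so the first Sunday is October 1 and the second is October 8.
At the standard offset (UTC−12:00), 02:45 UTC − 12h = 14:45 Quoris District standard time (rolling into the previous day, 10 September 2017).
Daylight saving runs 14 April – 8 October; the standard-time date in Quoris District, September 10, 2017, is inside that window, so Quoris District is at UTC−11:00.
02:45 UTC − 11h = 15:45 local (rolling into the previous day, 10 September 2017).

15:45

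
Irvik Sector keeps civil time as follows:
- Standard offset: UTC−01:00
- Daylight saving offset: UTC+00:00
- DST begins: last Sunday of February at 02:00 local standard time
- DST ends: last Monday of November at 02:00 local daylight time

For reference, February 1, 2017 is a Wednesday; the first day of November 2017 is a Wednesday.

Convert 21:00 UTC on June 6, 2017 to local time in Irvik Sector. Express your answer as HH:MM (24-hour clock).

1 February 2017 is a Wednesday, so Sundays fall on 5, 12, 19, 26; the last is February 26.
1 November 2017 is a Wednesday, so Mondays fall on 6, 13, 20, 27; the last is November 27.
At the standard offset (UTC−01:00), 21:00 UTC − 1h = 20:00 Irvik Sector standard time.
The standard-time date in Irvik Sector, June 6, 2017, lies within the daylight-saving period (26 February – 27 November), so Irvik Sector is on daylight time, UTC+00:00.
21:00 UTC + 0h = 21:00 local.

21:00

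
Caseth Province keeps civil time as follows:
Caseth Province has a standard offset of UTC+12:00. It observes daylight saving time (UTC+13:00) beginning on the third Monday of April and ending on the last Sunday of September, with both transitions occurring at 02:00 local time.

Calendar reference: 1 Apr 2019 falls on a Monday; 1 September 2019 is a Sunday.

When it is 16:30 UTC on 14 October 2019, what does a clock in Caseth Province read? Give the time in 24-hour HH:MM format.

1 April 2019 is a Monday, so the first Monday is April 1 and the third is April 15.
1 September 2019 is a Sunday, so Sundays fall on 1, 8, 15, 22, 29; the last is September 29.
At the standard offset (UTC+12:00), 16:30 UTC + 12h = 04:30 Caseth Province standard time (rolling into the next day, 15 October 2019).
Daylight saving runs 15 April – 29 September; the standard-time date in Caseth Province, 15 October 2019, is outside that window, so Caseth Province is on standard time at UTC+12:00.
16:30 UTC + 12h = 04:30 local (rolling into the next day, 15 October 2019).

04:30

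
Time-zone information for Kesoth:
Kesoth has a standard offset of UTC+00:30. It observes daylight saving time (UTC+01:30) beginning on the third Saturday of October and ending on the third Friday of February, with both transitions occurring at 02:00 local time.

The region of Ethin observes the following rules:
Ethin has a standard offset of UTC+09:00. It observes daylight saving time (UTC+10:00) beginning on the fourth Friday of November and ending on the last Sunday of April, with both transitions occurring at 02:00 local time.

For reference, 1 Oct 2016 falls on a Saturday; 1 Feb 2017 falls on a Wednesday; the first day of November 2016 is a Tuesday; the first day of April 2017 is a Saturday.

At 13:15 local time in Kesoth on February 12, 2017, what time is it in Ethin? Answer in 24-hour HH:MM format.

21:45

1 October 2016 is a Saturday, so the first Saturday is October 1 and the third is October 15.
1 February 2017 is a Wednesday, so the first Friday is February 3 and the third is February 17.
February 12, 2017 lies within the daylight-saving period (15 October 2016 – 17 February 2017), so Kesoth is on daylight time, UTC+01:30.
13:15 Kesoth − 1h30m = 11:45 UTC.
1 November 2016 is a Tuesday, so the first Friday is November 4 and the fourth is November 25.
1 April 2017 is a Saturday, so Sundays fall on 2, 9, 16, 23, 30; the last is April 30.
At the standard offset (UTC+09:00), 11:45 UTC + 9h = 20:45 Ethin standard time.
Daylight saving runs 25 November 2016 – 30 April 2017; the standard-time date in Ethin, February 12, 2017, is inside that window, so Ethin is at UTC+10:00.
11:45 UTC + 10h = 21:45 Ethin.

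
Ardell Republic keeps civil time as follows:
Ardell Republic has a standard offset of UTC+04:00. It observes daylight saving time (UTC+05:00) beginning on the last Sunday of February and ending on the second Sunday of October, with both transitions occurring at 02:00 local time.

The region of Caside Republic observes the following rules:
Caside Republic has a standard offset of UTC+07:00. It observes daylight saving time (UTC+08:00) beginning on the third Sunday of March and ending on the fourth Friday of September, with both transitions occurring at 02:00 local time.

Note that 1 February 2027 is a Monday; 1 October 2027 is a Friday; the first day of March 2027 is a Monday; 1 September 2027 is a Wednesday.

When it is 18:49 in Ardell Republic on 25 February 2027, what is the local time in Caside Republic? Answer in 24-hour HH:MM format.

21:49

1 February 2027 is a Monday, so Sundays fall on 7, 14, 21, 28; the last is February 28.
1 October 2027 is a Friday, so the first Sunday is October 3 and the second is October 10.
25 February 2027 is outside the daylight-saving period (28 February – 10 October), so Ardell Republic is on standard time, UTC+04:00.
18:49 Ardell Republic − 4h = 14:49 UTC.
1 March 2027 is a Monday, so the first Sunday is March 7 and the third is March 21.
1 September 2027 is a Wednesday, so the first Friday is September 3 and the fourth is September 24.
At the standard offset (UTC+07:00), 14:49 UTC + 7h = 21:49 Caside Republic standard time.
The standard-time date in Caside Republic, 25 February 2027, is outside the daylight-saving period (21 March – 24 September), so Caside Republic is on standard time, UTC+07:00.
14:49 UTC + 7h = 21:49 Caside Republic.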